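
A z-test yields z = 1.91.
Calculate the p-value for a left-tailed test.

Answer: p-value ≈ 0.9719

Derivation:
For z = 1.91:
p = P(Z < 1.91) = Φ(1.91) = 0.9719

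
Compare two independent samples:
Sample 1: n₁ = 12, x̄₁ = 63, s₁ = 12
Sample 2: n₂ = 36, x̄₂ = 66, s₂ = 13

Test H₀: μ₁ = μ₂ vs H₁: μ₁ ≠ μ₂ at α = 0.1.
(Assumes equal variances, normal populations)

Pooled variance: s²_p = [11×12² + 35×13²]/(46) = 163.0217
s_p = 12.7680
SE = s_p×√(1/n₁ + 1/n₂) = 12.7680×√(1/12 + 1/36) = 4.2560
t = (x̄₁ - x̄₂)/SE = (63 - 66)/4.2560 = -0.7049
df = 46, t-critical = ±1.679
Decision: fail to reject H₀

Answer: t = -0.7049, fail to reject H₀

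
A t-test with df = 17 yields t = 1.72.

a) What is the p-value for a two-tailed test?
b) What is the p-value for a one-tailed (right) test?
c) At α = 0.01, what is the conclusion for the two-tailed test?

Answer: a) 0.1036, b) 0.0518, c) fail to reject H₀

Derivation:
Using t-distribution with df = 17:
a) Two-tailed: p = 2×P(T > 1.72) = 0.1036
b) One-tailed: p = P(T > 1.72) = 0.0518
c) 0.1036 ≥ 0.01, fail to reject H₀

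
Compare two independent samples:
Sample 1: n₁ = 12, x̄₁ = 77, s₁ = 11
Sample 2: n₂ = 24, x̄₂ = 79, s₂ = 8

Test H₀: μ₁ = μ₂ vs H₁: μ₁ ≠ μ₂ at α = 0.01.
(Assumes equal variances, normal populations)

Pooled variance: s²_p = [11×11² + 23×8²]/(34) = 82.4412
s_p = 9.0797
SE = s_p×√(1/n₁ + 1/n₂) = 9.0797×√(1/12 + 1/24) = 3.2102
t = (x̄₁ - x̄₂)/SE = (77 - 79)/3.2102 = -0.6230
df = 34, t-critical = ±2.728
Decision: fail to reject H₀

Answer: t = -0.6230, fail to reject H₀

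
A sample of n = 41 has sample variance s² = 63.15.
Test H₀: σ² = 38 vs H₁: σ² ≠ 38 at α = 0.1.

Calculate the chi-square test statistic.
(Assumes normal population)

df = n - 1 = 40
χ² = (n-1)s²/σ₀² = 40×63.15/38 = 66.4737
Critical values: χ²_{0.95,40} = 26.509, χ²_{0.05,40} = 55.758
Rejection region: χ² < 26.509 or χ² > 55.758
Decision: reject H₀

Answer: χ² = 66.4737, reject H₀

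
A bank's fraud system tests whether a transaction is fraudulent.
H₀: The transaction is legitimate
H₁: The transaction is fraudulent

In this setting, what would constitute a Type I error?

Answer: Blocking a legitimate transaction as fraud

Derivation:
A Type I error (probability α) occurs when we reject a true H₀.
A Type II error (probability β) occurs when we fail to reject a false H₀.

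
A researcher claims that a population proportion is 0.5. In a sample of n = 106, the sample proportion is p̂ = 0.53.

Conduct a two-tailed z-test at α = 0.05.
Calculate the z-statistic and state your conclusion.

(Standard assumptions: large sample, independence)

Answer: z = 0.6177, fail to reject H₀

Derivation:
H₀: p = 0.5, H₁: p ≠ 0.5
Standard error: SE = √(p₀(1-p₀)/n) = √(0.5×0.5/106) = 0.048564
z-statistic: z = (p̂ - p₀)/SE = (0.53 - 0.5)/0.048564 = 0.6177
Critical value: z_0.025 = ±1.960
p-value = 0.5368
Decision: fail to reject H₀ at α = 0.05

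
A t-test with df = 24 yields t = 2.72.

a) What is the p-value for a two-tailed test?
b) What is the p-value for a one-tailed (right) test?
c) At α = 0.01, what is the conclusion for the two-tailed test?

Using t-distribution with df = 24:
a) Two-tailed: p = 2×P(T > 2.72) = 0.0119
b) One-tailed: p = P(T > 2.72) = 0.0060
c) 0.0119 ≥ 0.01, fail to reject H₀

Answer: a) 0.0119, b) 0.0060, c) fail to reject H₀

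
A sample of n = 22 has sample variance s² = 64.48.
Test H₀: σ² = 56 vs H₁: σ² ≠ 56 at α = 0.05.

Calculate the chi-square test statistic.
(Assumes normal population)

df = n - 1 = 21
χ² = (n-1)s²/σ₀² = 21×64.48/56 = 24.1800
Critical values: χ²_{0.975,21} = 10.283, χ²_{0.025,21} = 35.479
Rejection region: χ² < 10.283 or χ² > 35.479
Decision: fail to reject H₀

Answer: χ² = 24.1800, fail to reject H₀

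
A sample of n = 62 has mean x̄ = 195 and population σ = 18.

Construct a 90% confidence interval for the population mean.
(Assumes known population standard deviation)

Confidence level: 90%, α = 0.1
z_0.05 = 1.645
SE = σ/√n = 18/√62 = 2.2860
Margin of error = 1.645 × 2.2860 = 3.7605
CI: x̄ ± margin = 195 ± 3.7605
CI: (191.2395, 198.7605)

Answer: (191.2395, 198.7605)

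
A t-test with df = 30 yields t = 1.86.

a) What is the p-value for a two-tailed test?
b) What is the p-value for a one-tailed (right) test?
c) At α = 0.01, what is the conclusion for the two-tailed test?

Using t-distribution with df = 30:
a) Two-tailed: p = 2×P(T > 1.86) = 0.0727
b) One-tailed: p = P(T > 1.86) = 0.0364
c) 0.0727 ≥ 0.01, fail to reject H₀

Answer: a) 0.0727, b) 0.0364, c) fail to reject H₀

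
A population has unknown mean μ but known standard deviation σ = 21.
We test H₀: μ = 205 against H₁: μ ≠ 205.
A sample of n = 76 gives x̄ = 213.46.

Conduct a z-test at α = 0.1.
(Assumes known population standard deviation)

Standard error: SE = σ/√n = 21/√76 = 2.4089
z-statistic: z = (x̄ - μ₀)/SE = (213.46 - 205)/2.4089 = 3.5120
Critical value: ±1.645
p-value = 0.0004
Decision: reject H₀

Answer: z = 3.5120, reject H₀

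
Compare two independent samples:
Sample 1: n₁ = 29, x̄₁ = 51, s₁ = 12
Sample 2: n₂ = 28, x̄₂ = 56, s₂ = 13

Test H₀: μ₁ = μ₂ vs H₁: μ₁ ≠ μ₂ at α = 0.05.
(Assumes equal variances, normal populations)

Answer: t = -1.5096, fail to reject H₀

Derivation:
Pooled variance: s²_p = [28×12² + 27×13²]/(55) = 156.2727
s_p = 12.5009
SE = s_p×√(1/n₁ + 1/n₂) = 12.5009×√(1/29 + 1/28) = 3.3121
t = (x̄₁ - x̄₂)/SE = (51 - 56)/3.3121 = -1.5096
df = 55, t-critical = ±2.004
Decision: fail to reject H₀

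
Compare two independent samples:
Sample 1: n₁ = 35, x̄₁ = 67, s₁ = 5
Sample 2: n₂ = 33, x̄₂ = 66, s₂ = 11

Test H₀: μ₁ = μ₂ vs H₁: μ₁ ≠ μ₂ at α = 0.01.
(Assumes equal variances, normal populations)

Pooled variance: s²_p = [34×5² + 32×11²]/(66) = 71.5455
s_p = 8.4585
SE = s_p×√(1/n₁ + 1/n₂) = 8.4585×√(1/35 + 1/33) = 2.0524
t = (x̄₁ - x̄₂)/SE = (67 - 66)/2.0524 = 0.4872
df = 66, t-critical = ±2.652
Decision: fail to reject H₀

Answer: t = 0.4872, fail to reject H₀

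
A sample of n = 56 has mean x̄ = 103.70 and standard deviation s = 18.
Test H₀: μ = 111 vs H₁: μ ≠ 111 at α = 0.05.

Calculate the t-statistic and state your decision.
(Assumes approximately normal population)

Answer: t = -3.0348, reject H₀

Derivation:
df = n - 1 = 55
SE = s/√n = 18/√56 = 2.4054
t = (x̄ - μ₀)/SE = (103.70 - 111)/2.4054 = -3.0348
Critical value: t_{0.025,55} = ±2.004
p-value ≈ 0.0037
Decision: reject H₀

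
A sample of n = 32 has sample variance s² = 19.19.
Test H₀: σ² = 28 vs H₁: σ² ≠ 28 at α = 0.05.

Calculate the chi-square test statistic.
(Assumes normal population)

Answer: χ² = 21.2461, fail to reject H₀

Derivation:
df = n - 1 = 31
χ² = (n-1)s²/σ₀² = 31×19.19/28 = 21.2461
Critical values: χ²_{0.975,31} = 17.539, χ²_{0.025,31} = 48.232
Rejection region: χ² < 17.539 or χ² > 48.232
Decision: fail to reject H₀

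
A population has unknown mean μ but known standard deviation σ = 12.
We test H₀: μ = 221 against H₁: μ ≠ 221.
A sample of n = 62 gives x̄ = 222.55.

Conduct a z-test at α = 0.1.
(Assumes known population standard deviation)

Standard error: SE = σ/√n = 12/√62 = 1.5240
z-statistic: z = (x̄ - μ₀)/SE = (222.55 - 221)/1.5240 = 1.0171
Critical value: ±1.645
p-value = 0.3091
Decision: fail to reject H₀

Answer: z = 1.0171, fail to reject H₀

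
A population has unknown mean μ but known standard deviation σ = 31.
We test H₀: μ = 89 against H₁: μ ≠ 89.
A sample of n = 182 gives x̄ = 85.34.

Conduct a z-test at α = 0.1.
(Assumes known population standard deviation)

Standard error: SE = σ/√n = 31/√182 = 2.2979
z-statistic: z = (x̄ - μ₀)/SE = (85.34 - 89)/2.2979 = -1.5928
Critical value: ±1.645
p-value = 0.1112
Decision: fail to reject H₀

Answer: z = -1.5928, fail to reject H₀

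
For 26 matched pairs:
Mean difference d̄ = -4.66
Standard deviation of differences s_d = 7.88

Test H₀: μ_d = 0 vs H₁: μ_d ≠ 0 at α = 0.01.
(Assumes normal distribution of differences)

df = n - 1 = 25
SE = s_d/√n = 7.88/√26 = 1.5454
t = d̄/SE = -4.66/1.5454 = -3.0154
Critical value: t_{0.005,25} = ±2.787
p-value ≈ 0.0058
Decision: reject H₀

Answer: t = -3.0154, reject H₀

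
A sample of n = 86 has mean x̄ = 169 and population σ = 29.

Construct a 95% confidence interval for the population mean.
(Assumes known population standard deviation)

Answer: (162.8707, 175.1293)

Derivation:
Confidence level: 95%, α = 0.05
z_0.025 = 1.960
SE = σ/√n = 29/√86 = 3.1272
Margin of error = 1.960 × 3.1272 = 6.1293
CI: x̄ ± margin = 169 ± 6.1293
CI: (162.8707, 175.1293)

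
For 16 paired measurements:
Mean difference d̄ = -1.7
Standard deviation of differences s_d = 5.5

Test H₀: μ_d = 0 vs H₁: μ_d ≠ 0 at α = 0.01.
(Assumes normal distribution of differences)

Answer: t = -1.2364, fail to reject H₀

Derivation:
df = n - 1 = 15
SE = s_d/√n = 5.5/√16 = 1.3750
t = d̄/SE = -1.7/1.3750 = -1.2364
Critical value: t_{0.005,15} = ±2.947
p-value ≈ 0.2353
Decision: fail to reject H₀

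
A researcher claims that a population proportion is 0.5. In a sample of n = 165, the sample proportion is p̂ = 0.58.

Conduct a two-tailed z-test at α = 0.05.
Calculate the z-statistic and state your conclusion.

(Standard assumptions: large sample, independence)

Answer: z = 2.0552, reject H₀

Derivation:
H₀: p = 0.5, H₁: p ≠ 0.5
Standard error: SE = √(p₀(1-p₀)/n) = √(0.5×0.5/165) = 0.038925
z-statistic: z = (p̂ - p₀)/SE = (0.58 - 0.5)/0.038925 = 2.0552
Critical value: z_0.025 = ±1.960
p-value = 0.0399
Decision: reject H₀ at α = 0.05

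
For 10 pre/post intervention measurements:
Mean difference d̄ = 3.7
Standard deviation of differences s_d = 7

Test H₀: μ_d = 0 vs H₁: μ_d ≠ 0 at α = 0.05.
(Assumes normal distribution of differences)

df = n - 1 = 9
SE = s_d/√n = 7/√10 = 2.2136
t = d̄/SE = 3.7/2.2136 = 1.6715
Critical value: t_{0.025,9} = ±2.262
p-value ≈ 0.1290
Decision: fail to reject H₀

Answer: t = 1.6715, fail to reject H₀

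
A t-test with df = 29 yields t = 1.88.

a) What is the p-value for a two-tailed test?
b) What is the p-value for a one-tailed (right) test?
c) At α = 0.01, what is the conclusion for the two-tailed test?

Using t-distribution with df = 29:
a) Two-tailed: p = 2×P(T > 1.88) = 0.0702
b) One-tailed: p = P(T > 1.88) = 0.0351
c) 0.0702 ≥ 0.01, fail to reject H₀

Answer: a) 0.0702, b) 0.0351, c) fail to reject H₀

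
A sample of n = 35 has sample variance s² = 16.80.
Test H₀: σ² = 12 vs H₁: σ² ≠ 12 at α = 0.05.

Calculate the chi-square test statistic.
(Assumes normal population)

df = n - 1 = 34
χ² = (n-1)s²/σ₀² = 34×16.80/12 = 47.6000
Critical values: χ²_{0.975,34} = 19.806, χ²_{0.025,34} = 51.966
Rejection region: χ² < 19.806 or χ² > 51.966
Decision: fail to reject H₀

Answer: χ² = 47.6000, fail to reject H₀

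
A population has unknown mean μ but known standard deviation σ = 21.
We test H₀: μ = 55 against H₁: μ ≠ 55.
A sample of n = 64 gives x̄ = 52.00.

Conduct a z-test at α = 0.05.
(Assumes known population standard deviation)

Answer: z = -1.1429, fail to reject H₀

Derivation:
Standard error: SE = σ/√n = 21/√64 = 2.6250
z-statistic: z = (x̄ - μ₀)/SE = (52.00 - 55)/2.6250 = -1.1429
Critical value: ±1.960
p-value = 0.2531
Decision: fail to reject H₀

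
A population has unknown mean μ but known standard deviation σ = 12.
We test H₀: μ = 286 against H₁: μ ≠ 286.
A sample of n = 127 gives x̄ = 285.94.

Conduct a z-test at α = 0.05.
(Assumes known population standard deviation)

Standard error: SE = σ/√n = 12/√127 = 1.0648
z-statistic: z = (x̄ - μ₀)/SE = (285.94 - 286)/1.0648 = -0.0563
Critical value: ±1.960
p-value = 0.9551
Decision: fail to reject H₀

Answer: z = -0.0563, fail to reject H₀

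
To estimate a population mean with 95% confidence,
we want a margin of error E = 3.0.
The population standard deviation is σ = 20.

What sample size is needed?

z_0.025 = 1.960
n = (z×σ/E)² = (1.960×20/3.0)²
n = 170.7378
Round up: n = 171

Answer: n = 171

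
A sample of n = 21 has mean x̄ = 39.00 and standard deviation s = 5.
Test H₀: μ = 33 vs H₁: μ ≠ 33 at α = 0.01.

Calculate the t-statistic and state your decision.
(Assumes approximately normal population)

df = n - 1 = 20
SE = s/√n = 5/√21 = 1.0911
t = (x̄ - μ₀)/SE = (39.00 - 33)/1.0911 = 5.4990
Critical value: t_{0.005,20} = ±2.845
p-value < 0.0001
Decision: reject H₀

Answer: t = 5.4990, reject H₀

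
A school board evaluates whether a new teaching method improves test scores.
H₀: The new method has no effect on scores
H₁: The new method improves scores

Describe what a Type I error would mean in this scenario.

Type I error: rejecting H₀ when it is actually true (false positive).
Type II error: failing to reject H₀ when H₁ is actually true (false negative).

Answer: Concluding the new method improves scores when it actually doesn't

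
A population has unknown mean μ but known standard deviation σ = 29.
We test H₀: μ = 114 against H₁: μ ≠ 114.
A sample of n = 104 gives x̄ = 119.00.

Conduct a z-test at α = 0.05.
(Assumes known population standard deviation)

Answer: z = 1.7583, fail to reject H₀

Derivation:
Standard error: SE = σ/√n = 29/√104 = 2.8437
z-statistic: z = (x̄ - μ₀)/SE = (119.00 - 114)/2.8437 = 1.7583
Critical value: ±1.960
p-value = 0.0787
Decision: fail to reject H₀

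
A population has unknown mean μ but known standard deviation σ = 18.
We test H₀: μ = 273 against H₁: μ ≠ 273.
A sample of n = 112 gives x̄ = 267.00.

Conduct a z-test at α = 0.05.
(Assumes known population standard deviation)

Answer: z = -3.5278, reject H₀

Derivation:
Standard error: SE = σ/√n = 18/√112 = 1.7008
z-statistic: z = (x̄ - μ₀)/SE = (267.00 - 273)/1.7008 = -3.5278
Critical value: ±1.960
p-value = 0.0004
Decision: reject H₀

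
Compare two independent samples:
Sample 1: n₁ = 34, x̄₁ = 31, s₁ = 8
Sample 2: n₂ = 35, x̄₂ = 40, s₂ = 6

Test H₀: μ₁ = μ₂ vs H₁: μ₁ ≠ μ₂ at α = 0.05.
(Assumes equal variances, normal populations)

Answer: t = -5.2969, reject H₀

Derivation:
Pooled variance: s²_p = [33×8² + 34×6²]/(67) = 49.7910
s_p = 7.0563
SE = s_p×√(1/n₁ + 1/n₂) = 7.0563×√(1/34 + 1/35) = 1.6991
t = (x̄₁ - x̄₂)/SE = (31 - 40)/1.6991 = -5.2969
df = 67, t-critical = ±1.996
Decision: reject H₀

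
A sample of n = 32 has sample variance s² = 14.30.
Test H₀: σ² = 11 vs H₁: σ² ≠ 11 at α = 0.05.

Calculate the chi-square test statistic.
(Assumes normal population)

Answer: χ² = 40.3000, fail to reject H₀

Derivation:
df = n - 1 = 31
χ² = (n-1)s²/σ₀² = 31×14.30/11 = 40.3000
Critical values: χ²_{0.975,31} = 17.539, χ²_{0.025,31} = 48.232
Rejection region: χ² < 17.539 or χ² > 48.232
Decision: fail to reject H₀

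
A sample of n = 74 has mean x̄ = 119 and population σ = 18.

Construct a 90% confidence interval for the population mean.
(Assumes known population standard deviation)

Confidence level: 90%, α = 0.1
z_0.05 = 1.645
SE = σ/√n = 18/√74 = 2.0925
Margin of error = 1.645 × 2.0925 = 3.4422
CI: x̄ ± margin = 119 ± 3.4422
CI: (115.5578, 122.4422)

Answer: (115.5578, 122.4422)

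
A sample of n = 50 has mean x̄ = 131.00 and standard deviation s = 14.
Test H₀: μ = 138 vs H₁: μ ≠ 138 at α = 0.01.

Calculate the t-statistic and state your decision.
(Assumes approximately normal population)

Answer: t = -3.5355, reject H₀

Derivation:
df = n - 1 = 49
SE = s/√n = 14/√50 = 1.9799
t = (x̄ - μ₀)/SE = (131.00 - 138)/1.9799 = -3.5355
Critical value: t_{0.005,49} = ±2.680
p-value ≈ 0.0009
Decision: reject H₀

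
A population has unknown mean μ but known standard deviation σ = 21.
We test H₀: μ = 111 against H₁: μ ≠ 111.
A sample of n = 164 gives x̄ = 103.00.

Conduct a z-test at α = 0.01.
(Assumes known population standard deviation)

Answer: z = -4.8786, reject H₀

Derivation:
Standard error: SE = σ/√n = 21/√164 = 1.6398
z-statistic: z = (x̄ - μ₀)/SE = (103.00 - 111)/1.6398 = -4.8786
Critical value: ±2.576
p-value < 0.0001
Decision: reject H₀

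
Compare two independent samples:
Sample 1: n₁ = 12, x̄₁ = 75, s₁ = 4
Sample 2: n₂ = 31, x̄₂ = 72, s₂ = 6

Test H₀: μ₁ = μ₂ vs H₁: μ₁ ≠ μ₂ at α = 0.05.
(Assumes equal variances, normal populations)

Answer: t = 1.5942, fail to reject H₀

Derivation:
Pooled variance: s²_p = [11×4² + 30×6²]/(41) = 30.6341
s_p = 5.5348
SE = s_p×√(1/n₁ + 1/n₂) = 5.5348×√(1/12 + 1/31) = 1.8818
t = (x̄₁ - x̄₂)/SE = (75 - 72)/1.8818 = 1.5942
df = 41, t-critical = ±2.020
Decision: fail to reject H₀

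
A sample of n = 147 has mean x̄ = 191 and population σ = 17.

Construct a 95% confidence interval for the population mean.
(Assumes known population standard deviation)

Confidence level: 95%, α = 0.05
z_0.025 = 1.960
SE = σ/√n = 17/√147 = 1.4021
Margin of error = 1.960 × 1.4021 = 2.7481
CI: x̄ ± margin = 191 ± 2.7481
CI: (188.2519, 193.7481)

Answer: (188.2519, 193.7481)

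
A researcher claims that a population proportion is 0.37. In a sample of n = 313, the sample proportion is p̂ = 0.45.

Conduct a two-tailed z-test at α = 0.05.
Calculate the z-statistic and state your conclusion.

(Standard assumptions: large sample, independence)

H₀: p = 0.37, H₁: p ≠ 0.37
Standard error: SE = √(p₀(1-p₀)/n) = √(0.37×0.63/313) = 0.027290
z-statistic: z = (p̂ - p₀)/SE = (0.45 - 0.37)/0.027290 = 2.9315
Critical value: z_0.025 = ±1.960
p-value = 0.0034
Decision: reject H₀ at α = 0.05

Answer: z = 2.9315, reject H₀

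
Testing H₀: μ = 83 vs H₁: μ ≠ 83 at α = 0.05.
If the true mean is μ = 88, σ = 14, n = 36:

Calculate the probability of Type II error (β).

SE = σ/√n = 14/√36 = 2.3333
Critical values: μ₀ ± z_0.025×SE = 83 ± 1.960×2.3333
Acceptance region: (78.4267, 87.5733)
Under H₁ (μ = 88): z_high = (87.5733 - 88)/2.3333 = -0.1829, z_low = (78.4267 - 88)/2.3333 = -4.1029
β = P(not reject | H₁) = Φ(-0.1829) - Φ(-4.1029) ≈ 0.4274

Answer: β ≈ 0.4274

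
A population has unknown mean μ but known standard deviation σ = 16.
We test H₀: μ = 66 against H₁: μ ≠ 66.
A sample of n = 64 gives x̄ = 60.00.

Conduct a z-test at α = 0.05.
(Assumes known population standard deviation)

Standard error: SE = σ/√n = 16/√64 = 2.0000
z-statistic: z = (x̄ - μ₀)/SE = (60.00 - 66)/2.0000 = -3.0000
Critical value: ±1.960
p-value = 0.0027
Decision: reject H₀

Answer: z = -3.0000, reject H₀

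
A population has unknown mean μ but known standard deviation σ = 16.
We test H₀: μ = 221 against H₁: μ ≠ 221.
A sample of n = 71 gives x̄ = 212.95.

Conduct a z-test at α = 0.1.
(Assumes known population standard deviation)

Answer: z = -4.2393, reject H₀

Derivation:
Standard error: SE = σ/√n = 16/√71 = 1.8989
z-statistic: z = (x̄ - μ₀)/SE = (212.95 - 221)/1.8989 = -4.2393
Critical value: ±1.645
p-value < 0.0001
Decision: reject H₀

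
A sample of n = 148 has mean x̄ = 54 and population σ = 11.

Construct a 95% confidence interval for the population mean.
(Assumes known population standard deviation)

Answer: (52.2278, 55.7722)

Derivation:
Confidence level: 95%, α = 0.05
z_0.025 = 1.960
SE = σ/√n = 11/√148 = 0.9042
Margin of error = 1.960 × 0.9042 = 1.7722
CI: x̄ ± margin = 54 ± 1.7722
CI: (52.2278, 55.7722)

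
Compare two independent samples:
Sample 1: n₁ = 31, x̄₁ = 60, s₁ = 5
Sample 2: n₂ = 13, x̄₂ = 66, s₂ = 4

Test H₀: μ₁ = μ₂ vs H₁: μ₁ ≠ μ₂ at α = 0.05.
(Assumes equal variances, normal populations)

Pooled variance: s²_p = [30×5² + 12×4²]/(42) = 22.4286
s_p = 4.7359
SE = s_p×√(1/n₁ + 1/n₂) = 4.7359×√(1/31 + 1/13) = 1.5649
t = (x̄₁ - x̄₂)/SE = (60 - 66)/1.5649 = -3.8341
df = 42, t-critical = ±2.018
Decision: reject H₀

Answer: t = -3.8341, reject H₀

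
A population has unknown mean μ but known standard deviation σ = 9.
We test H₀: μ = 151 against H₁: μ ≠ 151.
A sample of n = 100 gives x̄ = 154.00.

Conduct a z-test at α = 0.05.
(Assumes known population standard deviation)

Answer: z = 3.3333, reject H₀

Derivation:
Standard error: SE = σ/√n = 9/√100 = 0.9000
z-statistic: z = (x̄ - μ₀)/SE = (154.00 - 151)/0.9000 = 3.3333
Critical value: ±1.960
p-value = 0.0009
Decision: reject H₀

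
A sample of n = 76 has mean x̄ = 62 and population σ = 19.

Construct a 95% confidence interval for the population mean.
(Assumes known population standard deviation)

Confidence level: 95%, α = 0.05
z_0.025 = 1.960
SE = σ/√n = 19/√76 = 2.1794
Margin of error = 1.960 × 2.1794 = 4.2716
CI: x̄ ± margin = 62 ± 4.2716
CI: (57.7284, 66.2716)

Answer: (57.7284, 66.2716)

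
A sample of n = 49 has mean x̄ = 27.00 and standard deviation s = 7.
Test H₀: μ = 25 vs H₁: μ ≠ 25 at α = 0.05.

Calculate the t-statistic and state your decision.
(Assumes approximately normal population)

Answer: t = 2.0000, fail to reject H₀

Derivation:
df = n - 1 = 48
SE = s/√n = 7/√49 = 1.0000
t = (x̄ - μ₀)/SE = (27.00 - 25)/1.0000 = 2.0000
Critical value: t_{0.025,48} = ±2.011
p-value ≈ 0.0512
Decision: fail to reject H₀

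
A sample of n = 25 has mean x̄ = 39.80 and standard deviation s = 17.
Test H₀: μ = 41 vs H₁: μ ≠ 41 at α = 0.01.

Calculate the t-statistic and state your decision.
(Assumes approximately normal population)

Answer: t = -0.3529, fail to reject H₀

Derivation:
df = n - 1 = 24
SE = s/√n = 17/√25 = 3.4000
t = (x̄ - μ₀)/SE = (39.80 - 41)/3.4000 = -0.3529
Critical value: t_{0.005,24} = ±2.797
p-value ≈ 0.7272
Decision: fail to reject H₀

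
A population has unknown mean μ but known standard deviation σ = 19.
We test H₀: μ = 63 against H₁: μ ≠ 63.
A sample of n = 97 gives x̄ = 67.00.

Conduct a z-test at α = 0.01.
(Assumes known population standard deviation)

Answer: z = 2.0734, fail to reject H₀

Derivation:
Standard error: SE = σ/√n = 19/√97 = 1.9292
z-statistic: z = (x̄ - μ₀)/SE = (67.00 - 63)/1.9292 = 2.0734
Critical value: ±2.576
p-value = 0.0381
Decision: fail to reject H₀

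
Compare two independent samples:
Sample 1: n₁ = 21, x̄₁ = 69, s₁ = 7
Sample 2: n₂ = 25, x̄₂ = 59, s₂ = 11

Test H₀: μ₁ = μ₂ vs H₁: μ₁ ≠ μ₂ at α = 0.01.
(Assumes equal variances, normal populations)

Pooled variance: s²_p = [20×7² + 24×11²]/(44) = 88.2727
s_p = 9.3954
SE = s_p×√(1/n₁ + 1/n₂) = 9.3954×√(1/21 + 1/25) = 2.7811
t = (x̄₁ - x̄₂)/SE = (69 - 59)/2.7811 = 3.5957
df = 44, t-critical = ±2.692
Decision: reject H₀

Answer: t = 3.5957, reject H₀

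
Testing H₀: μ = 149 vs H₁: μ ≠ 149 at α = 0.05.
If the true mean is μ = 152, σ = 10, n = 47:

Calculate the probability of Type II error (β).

Answer: β ≈ 0.4615

Derivation:
SE = σ/√n = 10/√47 = 1.4586
Critical values: μ₀ ± z_0.025×SE = 149 ± 1.960×1.4586
Acceptance region: (146.1411, 151.8589)
Under H₁ (μ = 152): z_high = (151.8589 - 152)/1.4586 = -0.0967, z_low = (146.1411 - 152)/1.4586 = -4.0168
β = P(not reject | H₁) = Φ(-0.0967) - Φ(-4.0168) ≈ 0.4615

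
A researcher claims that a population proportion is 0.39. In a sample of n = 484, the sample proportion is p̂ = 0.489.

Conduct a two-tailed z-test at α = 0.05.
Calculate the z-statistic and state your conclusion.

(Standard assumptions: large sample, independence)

Answer: z = 4.4655, reject H₀

Derivation:
H₀: p = 0.39, H₁: p ≠ 0.39
Standard error: SE = √(p₀(1-p₀)/n) = √(0.39×0.61/484) = 0.022170
z-statistic: z = (p̂ - p₀)/SE = (0.489 - 0.39)/0.022170 = 4.4655
Critical value: z_0.025 = ±1.960
p-value < 0.0001
Decision: reject H₀ at α = 0.05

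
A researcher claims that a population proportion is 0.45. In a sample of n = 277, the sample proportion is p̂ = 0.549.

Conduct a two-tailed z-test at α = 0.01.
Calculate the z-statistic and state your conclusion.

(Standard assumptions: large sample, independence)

H₀: p = 0.45, H₁: p ≠ 0.45
Standard error: SE = √(p₀(1-p₀)/n) = √(0.45×0.55/277) = 0.029892
z-statistic: z = (p̂ - p₀)/SE = (0.549 - 0.45)/0.029892 = 3.3119
Critical value: z_0.005 = ±2.576
p-value = 0.0009
Decision: reject H₀ at α = 0.01

Answer: z = 3.3119, reject H₀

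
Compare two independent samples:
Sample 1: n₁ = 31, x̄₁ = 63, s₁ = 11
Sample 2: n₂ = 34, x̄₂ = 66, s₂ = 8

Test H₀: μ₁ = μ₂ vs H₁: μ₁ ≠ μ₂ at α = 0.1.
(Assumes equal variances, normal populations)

Pooled variance: s²_p = [30×11² + 33×8²]/(63) = 91.1429
s_p = 9.5469
SE = s_p×√(1/n₁ + 1/n₂) = 9.5469×√(1/31 + 1/34) = 2.3708
t = (x̄₁ - x̄₂)/SE = (63 - 66)/2.3708 = -1.2654
df = 63, t-critical = ±1.669
Decision: fail to reject H₀

Answer: t = -1.2654, fail to reject H₀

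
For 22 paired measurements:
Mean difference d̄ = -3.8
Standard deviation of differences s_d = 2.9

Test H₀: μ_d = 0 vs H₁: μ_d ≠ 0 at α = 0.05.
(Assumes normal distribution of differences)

df = n - 1 = 21
SE = s_d/√n = 2.9/√22 = 0.6183
t = d̄/SE = -3.8/0.6183 = -6.1459
Critical value: t_{0.025,21} = ±2.080
p-value < 0.0001
Decision: reject H₀

Answer: t = -6.1459, reject H₀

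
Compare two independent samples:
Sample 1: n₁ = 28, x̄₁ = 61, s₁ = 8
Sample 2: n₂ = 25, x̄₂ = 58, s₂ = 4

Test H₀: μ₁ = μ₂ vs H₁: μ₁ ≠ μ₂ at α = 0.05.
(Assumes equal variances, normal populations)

Pooled variance: s²_p = [27×8² + 24×4²]/(51) = 41.4118
s_p = 6.4352
SE = s_p×√(1/n₁ + 1/n₂) = 6.4352×√(1/28 + 1/25) = 1.7707
t = (x̄₁ - x̄₂)/SE = (61 - 58)/1.7707 = 1.6942
df = 51, t-critical = ±2.008
Decision: fail to reject H₀

Answer: t = 1.6942, fail to reject H₀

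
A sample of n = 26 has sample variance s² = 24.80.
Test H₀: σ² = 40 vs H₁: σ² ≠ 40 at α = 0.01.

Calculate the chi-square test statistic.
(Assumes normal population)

Answer: χ² = 15.5000, fail to reject H₀

Derivation:
df = n - 1 = 25
χ² = (n-1)s²/σ₀² = 25×24.80/40 = 15.5000
Critical values: χ²_{0.995,25} = 10.520, χ²_{0.005,25} = 46.928
Rejection region: χ² < 10.520 or χ² > 46.928
Decision: fail to reject H₀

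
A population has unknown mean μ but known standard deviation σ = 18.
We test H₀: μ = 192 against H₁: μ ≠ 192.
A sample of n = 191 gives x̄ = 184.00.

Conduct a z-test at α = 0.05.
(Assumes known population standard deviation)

Answer: z = -6.1425, reject H₀

Derivation:
Standard error: SE = σ/√n = 18/√191 = 1.3024
z-statistic: z = (x̄ - μ₀)/SE = (184.00 - 192)/1.3024 = -6.1425
Critical value: ±1.960
p-value < 0.0001
Decision: reject H₀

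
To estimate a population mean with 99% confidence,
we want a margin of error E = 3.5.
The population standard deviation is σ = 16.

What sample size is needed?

Answer: n = 139

Derivation:
z_0.005 = 2.576
n = (z×σ/E)² = (2.576×16/3.5)²
n = 138.6742
Round up: n = 139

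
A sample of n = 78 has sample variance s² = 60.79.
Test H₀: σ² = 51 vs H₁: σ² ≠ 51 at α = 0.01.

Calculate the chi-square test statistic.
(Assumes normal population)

df = n - 1 = 77
χ² = (n-1)s²/σ₀² = 77×60.79/51 = 91.7810
Critical values: χ²_{0.995,77} = 48.788, χ²_{0.005,77} = 112.704
Rejection region: χ² < 48.788 or χ² > 112.704
Decision: fail to reject H₀

Answer: χ² = 91.7810, fail to reject H₀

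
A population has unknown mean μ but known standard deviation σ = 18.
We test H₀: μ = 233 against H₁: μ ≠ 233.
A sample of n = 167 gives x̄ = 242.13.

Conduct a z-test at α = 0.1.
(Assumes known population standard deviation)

Answer: z = 6.5547, reject H₀

Derivation:
Standard error: SE = σ/√n = 18/√167 = 1.3929
z-statistic: z = (x̄ - μ₀)/SE = (242.13 - 233)/1.3929 = 6.5547
Critical value: ±1.645
p-value < 0.0001
Decision: reject H₀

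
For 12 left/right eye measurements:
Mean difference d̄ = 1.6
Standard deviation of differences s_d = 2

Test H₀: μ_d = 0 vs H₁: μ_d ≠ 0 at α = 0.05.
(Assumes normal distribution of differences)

Answer: t = 2.7710, reject H₀

Derivation:
df = n - 1 = 11
SE = s_d/√n = 2/√12 = 0.5774
t = d̄/SE = 1.6/0.5774 = 2.7710
Critical value: t_{0.025,11} = ±2.201
p-value ≈ 0.0182
Decision: reject H₀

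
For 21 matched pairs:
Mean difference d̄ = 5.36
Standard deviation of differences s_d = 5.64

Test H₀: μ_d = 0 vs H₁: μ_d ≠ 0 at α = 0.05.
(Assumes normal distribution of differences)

df = n - 1 = 20
SE = s_d/√n = 5.64/√21 = 1.2307
t = d̄/SE = 5.36/1.2307 = 4.3552
Critical value: t_{0.025,20} = ±2.086
p-value ≈ 0.0003
Decision: reject H₀

Answer: t = 4.3552, reject H₀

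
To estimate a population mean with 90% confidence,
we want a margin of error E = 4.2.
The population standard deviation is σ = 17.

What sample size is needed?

z_0.05 = 1.645
n = (z×σ/E)² = (1.645×17/4.2)²
n = 44.3334
Round up: n = 45

Answer: n = 45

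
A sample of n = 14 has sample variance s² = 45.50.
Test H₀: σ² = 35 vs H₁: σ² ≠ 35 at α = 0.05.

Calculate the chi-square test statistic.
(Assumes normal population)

Answer: χ² = 16.9000, fail to reject H₀

Derivation:
df = n - 1 = 13
χ² = (n-1)s²/σ₀² = 13×45.50/35 = 16.9000
Critical values: χ²_{0.975,13} = 5.009, χ²_{0.025,13} = 24.736
Rejection region: χ² < 5.009 or χ² > 24.736
Decision: fail to reject H₀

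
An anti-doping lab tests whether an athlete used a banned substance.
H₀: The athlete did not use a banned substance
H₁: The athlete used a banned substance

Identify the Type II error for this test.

Answer: Failing to detect doping in an athlete who used a banned substance

Derivation:
Type I error: rejecting H₀ when it is actually true (false positive).
Type II error: failing to reject H₀ when H₁ is actually true (false negative).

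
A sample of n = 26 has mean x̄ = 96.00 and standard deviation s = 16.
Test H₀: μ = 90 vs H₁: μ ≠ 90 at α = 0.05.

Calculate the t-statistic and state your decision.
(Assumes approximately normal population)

df = n - 1 = 25
SE = s/√n = 16/√26 = 3.1379
t = (x̄ - μ₀)/SE = (96.00 - 90)/3.1379 = 1.9121
Critical value: t_{0.025,25} = ±2.060
p-value ≈ 0.0674
Decision: fail to reject H₀

Answer: t = 1.9121, fail to reject H₀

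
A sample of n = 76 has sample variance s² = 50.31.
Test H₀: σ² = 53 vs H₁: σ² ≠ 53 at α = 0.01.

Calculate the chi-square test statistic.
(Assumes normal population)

Answer: χ² = 71.1934, fail to reject H₀

Derivation:
df = n - 1 = 75
χ² = (n-1)s²/σ₀² = 75×50.31/53 = 71.1934
Critical values: χ²_{0.995,75} = 47.206, χ²_{0.005,75} = 110.286
Rejection region: χ² < 47.206 or χ² > 110.286
Decision: fail to reject H₀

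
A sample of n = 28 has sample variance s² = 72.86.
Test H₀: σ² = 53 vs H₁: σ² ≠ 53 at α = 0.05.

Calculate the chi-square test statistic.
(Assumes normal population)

df = n - 1 = 27
χ² = (n-1)s²/σ₀² = 27×72.86/53 = 37.1174
Critical values: χ²_{0.975,27} = 14.573, χ²_{0.025,27} = 43.195
Rejection region: χ² < 14.573 or χ² > 43.195
Decision: fail to reject H₀

Answer: χ² = 37.1174, fail to reject H₀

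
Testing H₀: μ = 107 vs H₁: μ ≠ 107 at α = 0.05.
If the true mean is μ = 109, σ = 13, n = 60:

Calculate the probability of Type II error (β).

Answer: β ≈ 0.7780

Derivation:
SE = σ/√n = 13/√60 = 1.6783
Critical values: μ₀ ± z_0.025×SE = 107 ± 1.960×1.6783
Acceptance region: (103.7105, 110.2895)
Under H₁ (μ = 109): z_high = (110.2895 - 109)/1.6783 = 0.7683, z_low = (103.7105 - 109)/1.6783 = -3.1517
β = P(not reject | H₁) = Φ(0.7683) - Φ(-3.1517) ≈ 0.7780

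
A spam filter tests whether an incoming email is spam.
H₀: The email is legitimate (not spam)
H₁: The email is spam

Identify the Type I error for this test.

A Type I error (probability α) occurs when we reject a true H₀.
A Type II error (probability β) occurs when we fail to reject a false H₀.

Answer: Marking a legitimate email as spam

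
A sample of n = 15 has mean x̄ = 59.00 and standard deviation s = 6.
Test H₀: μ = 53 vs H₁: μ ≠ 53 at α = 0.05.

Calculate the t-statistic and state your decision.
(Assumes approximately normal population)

df = n - 1 = 14
SE = s/√n = 6/√15 = 1.5492
t = (x̄ - μ₀)/SE = (59.00 - 53)/1.5492 = 3.8730
Critical value: t_{0.025,14} = ±2.145
p-value ≈ 0.0017
Decision: reject H₀

Answer: t = 3.8730, reject H₀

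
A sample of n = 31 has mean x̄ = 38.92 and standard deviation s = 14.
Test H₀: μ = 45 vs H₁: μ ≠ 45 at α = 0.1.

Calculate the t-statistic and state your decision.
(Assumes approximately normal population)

Answer: t = -2.4180, reject H₀

Derivation:
df = n - 1 = 30
SE = s/√n = 14/√31 = 2.5145
t = (x̄ - μ₀)/SE = (38.92 - 45)/2.5145 = -2.4180
Critical value: t_{0.05,30} = ±1.697
p-value ≈ 0.0219
Decision: reject H₀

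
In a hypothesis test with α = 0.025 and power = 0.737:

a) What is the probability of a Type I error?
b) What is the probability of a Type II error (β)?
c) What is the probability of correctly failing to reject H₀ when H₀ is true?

a) Type I error probability = α = 0.025
b) Power = P(reject H₀ | H₁ true) = 1 - β = 0.737, so Type II error probability = β = 1 - Power = 0.263
c) P(fail to reject H₀ | H₀ true) = 1 - α = 0.975

Answer: a) 0.025, b) 0.263, c) 0.975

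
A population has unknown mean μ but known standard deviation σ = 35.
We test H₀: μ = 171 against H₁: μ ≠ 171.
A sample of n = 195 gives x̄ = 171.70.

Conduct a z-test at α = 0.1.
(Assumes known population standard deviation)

Standard error: SE = σ/√n = 35/√195 = 2.5064
z-statistic: z = (x̄ - μ₀)/SE = (171.70 - 171)/2.5064 = 0.2793
Critical value: ±1.645
p-value = 0.7800
Decision: fail to reject H₀

Answer: z = 0.2793, fail to reject H₀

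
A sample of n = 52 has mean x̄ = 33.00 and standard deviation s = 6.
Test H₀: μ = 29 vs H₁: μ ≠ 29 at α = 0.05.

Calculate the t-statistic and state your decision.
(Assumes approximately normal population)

df = n - 1 = 51
SE = s/√n = 6/√52 = 0.8321
t = (x̄ - μ₀)/SE = (33.00 - 29)/0.8321 = 4.8071
Critical value: t_{0.025,51} = ±2.008
p-value < 0.0001
Decision: reject H₀

Answer: t = 4.8071, reject H₀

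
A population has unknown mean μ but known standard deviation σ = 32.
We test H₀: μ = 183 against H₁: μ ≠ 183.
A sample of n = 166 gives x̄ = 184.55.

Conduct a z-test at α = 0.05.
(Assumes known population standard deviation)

Answer: z = 0.6241, fail to reject H₀

Derivation:
Standard error: SE = σ/√n = 32/√166 = 2.4837
z-statistic: z = (x̄ - μ₀)/SE = (184.55 - 183)/2.4837 = 0.6241
Critical value: ±1.960
p-value = 0.5326
Decision: fail to reject H₀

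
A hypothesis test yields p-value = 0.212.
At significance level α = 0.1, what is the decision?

Answer: fail to reject H₀

Derivation:
Compare p-value to α:
0.212 ≥ 0.1
Decision: fail to reject H₀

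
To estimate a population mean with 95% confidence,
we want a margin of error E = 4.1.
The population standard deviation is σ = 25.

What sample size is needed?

z_0.025 = 1.960
n = (z×σ/E)² = (1.960×25/4.1)²
n = 142.8316
Round up: n = 143

Answer: n = 143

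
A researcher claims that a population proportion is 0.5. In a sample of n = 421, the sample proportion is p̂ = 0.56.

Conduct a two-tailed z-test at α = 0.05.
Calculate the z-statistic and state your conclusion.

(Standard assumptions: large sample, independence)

Answer: z = 2.4621, reject H₀

Derivation:
H₀: p = 0.5, H₁: p ≠ 0.5
Standard error: SE = √(p₀(1-p₀)/n) = √(0.5×0.5/421) = 0.024369
z-statistic: z = (p̂ - p₀)/SE = (0.56 - 0.5)/0.024369 = 2.4621
Critical value: z_0.025 = ±1.960
p-value = 0.0138
Decision: reject H₀ at α = 0.05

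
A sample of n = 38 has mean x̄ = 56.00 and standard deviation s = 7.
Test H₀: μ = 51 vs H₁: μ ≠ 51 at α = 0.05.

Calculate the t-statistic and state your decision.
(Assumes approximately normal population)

df = n - 1 = 37
SE = s/√n = 7/√38 = 1.1355
t = (x̄ - μ₀)/SE = (56.00 - 51)/1.1355 = 4.4033
Critical value: t_{0.025,37} = ±2.026
p-value ≈ 0.0001
Decision: reject H₀

Answer: t = 4.4033, reject H₀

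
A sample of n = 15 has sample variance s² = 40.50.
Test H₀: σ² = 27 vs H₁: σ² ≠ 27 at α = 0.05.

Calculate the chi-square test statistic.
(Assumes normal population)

df = n - 1 = 14
χ² = (n-1)s²/σ₀² = 14×40.50/27 = 21.0000
Critical values: χ²_{0.975,14} = 5.629, χ²_{0.025,14} = 26.119
Rejection region: χ² < 5.629 or χ² > 26.119
Decision: fail to reject H₀

Answer: χ² = 21.0000, fail to reject H₀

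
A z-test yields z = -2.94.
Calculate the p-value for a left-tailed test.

For z = -2.94:
p = P(Z < -2.94) = Φ(-2.94) = 0.0016

Answer: p-value ≈ 0.0016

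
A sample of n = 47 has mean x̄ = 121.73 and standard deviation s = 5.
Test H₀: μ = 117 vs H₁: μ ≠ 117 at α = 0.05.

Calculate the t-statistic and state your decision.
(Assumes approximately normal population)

Answer: t = 6.4857, reject H₀

Derivation:
df = n - 1 = 46
SE = s/√n = 5/√47 = 0.7293
t = (x̄ - μ₀)/SE = (121.73 - 117)/0.7293 = 6.4857
Critical value: t_{0.025,46} = ±2.013
p-value < 0.0001
Decision: reject H₀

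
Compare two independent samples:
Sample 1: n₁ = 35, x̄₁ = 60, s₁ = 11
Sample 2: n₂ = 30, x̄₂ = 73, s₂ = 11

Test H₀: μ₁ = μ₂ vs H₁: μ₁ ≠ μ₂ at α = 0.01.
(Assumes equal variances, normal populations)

Pooled variance: s²_p = [34×11² + 29×11²]/(63) = 121.0000
s_p = 11.0000
SE = s_p×√(1/n₁ + 1/n₂) = 11.0000×√(1/35 + 1/30) = 2.7369
t = (x̄₁ - x̄₂)/SE = (60 - 73)/2.7369 = -4.7499
df = 63, t-critical = ±2.656
Decision: reject H₀

Answer: t = -4.7499, reject H₀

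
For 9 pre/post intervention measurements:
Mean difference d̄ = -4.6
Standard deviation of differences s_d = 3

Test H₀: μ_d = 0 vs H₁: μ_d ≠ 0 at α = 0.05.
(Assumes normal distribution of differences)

Answer: t = -4.6000, reject H₀

Derivation:
df = n - 1 = 8
SE = s_d/√n = 3/√9 = 1.0000
t = d̄/SE = -4.6/1.0000 = -4.6000
Critical value: t_{0.025,8} = ±2.306
p-value ≈ 0.0018
Decision: reject H₀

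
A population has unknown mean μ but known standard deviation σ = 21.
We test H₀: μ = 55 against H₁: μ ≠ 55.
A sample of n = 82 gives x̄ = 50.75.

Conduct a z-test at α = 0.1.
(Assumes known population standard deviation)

Answer: z = -1.8326, reject H₀

Derivation:
Standard error: SE = σ/√n = 21/√82 = 2.3191
z-statistic: z = (x̄ - μ₀)/SE = (50.75 - 55)/2.3191 = -1.8326
Critical value: ±1.645
p-value = 0.0669
Decision: reject H₀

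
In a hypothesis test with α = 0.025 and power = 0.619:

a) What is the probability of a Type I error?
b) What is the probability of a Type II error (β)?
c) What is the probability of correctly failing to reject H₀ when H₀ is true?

a) Type I error probability = α = 0.025
b) Power = P(reject H₀ | H₁ true) = 1 - β = 0.619, so Type II error probability = β = 1 - Power = 0.381
c) P(fail to reject H₀ | H₀ true) = 1 - α = 0.975

Answer: a) 0.025, b) 0.381, c) 0.975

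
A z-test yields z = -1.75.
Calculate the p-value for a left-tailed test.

Answer: p-value ≈ 0.0401

Derivation:
For z = -1.75:
p = P(Z < -1.75) = Φ(-1.75) = 0.0401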